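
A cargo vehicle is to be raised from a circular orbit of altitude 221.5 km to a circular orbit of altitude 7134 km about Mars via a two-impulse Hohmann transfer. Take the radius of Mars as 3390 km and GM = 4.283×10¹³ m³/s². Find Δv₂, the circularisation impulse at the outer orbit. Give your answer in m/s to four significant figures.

Δv ≈ 575.3 m/s

r₁ = 3390 + 221.5 = 3611.5 km = 3.6115×10⁶ m.
r₂ = 3390 + 7134 = 10524 km = 1.0524×10⁷ m.
Transfer ellipse a_t = (r₁ + r₂)/2 = 7.068×10⁶ m.
At r₁: circular v_c1 = √(μ/r₁) = 3444 m/s; transfer-periapsis v_p = √[μ(2/r₁ − 1/a_t)] = 4202 m/s.
At r₂: circular v_c2 = √(μ/r₂) = 2017 m/s; transfer-apoapsis v_a = √[μ(2/r₂ − 1/a_t)] = 1442 m/s.
Δv₂ = v_c2 − v_a = 575.3 m/s.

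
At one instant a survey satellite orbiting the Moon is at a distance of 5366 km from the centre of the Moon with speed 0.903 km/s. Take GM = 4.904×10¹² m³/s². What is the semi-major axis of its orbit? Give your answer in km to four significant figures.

r = 5.366×10⁶ m.
Specific orbital energy ε = v²/2 − μ/r = (903.0)²/2 − 4.904×10¹²/5.366×10⁶ = -5.062×10⁵ J/kg.
Since ε = −μ/(2a), a = −μ/(2ε) = 4.844×10⁶ m = 4844.0 km.

a ≈ 4844 km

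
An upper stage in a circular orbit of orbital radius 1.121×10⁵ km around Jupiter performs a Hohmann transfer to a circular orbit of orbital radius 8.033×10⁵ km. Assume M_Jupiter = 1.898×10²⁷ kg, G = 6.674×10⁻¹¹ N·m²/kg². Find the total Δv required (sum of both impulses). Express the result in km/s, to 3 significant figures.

μ = GM = 6.674×10⁻¹¹ × 1.898×10²⁷ = 1.267×10¹⁷ m³/s².
r₁ = 1.121×10⁵ km = 1.121×10⁸ m.
r₂ = 8.033×10⁵ km = 8.033×10⁸ m.
Transfer ellipse a_t = (r₁ + r₂)/2 = 4.577×10⁸ m.
At r₁: circular v_c1 = √(μ/r₁) = 33620 m/s; transfer-perijove v_p = √[μ(2/r₁ − 1/a_t)] = 44530 m/s.
Δv₁ = v_p − v_c1 = 10920 m/s.
At r₂: circular v_c2 = √(μ/r₂) = 12560 m/s; transfer-apojove v_a = √[μ(2/r₂ − 1/a_t)] = 6215 m/s.
Δv₂ = v_c2 − v_a = 6343 m/s.
Total Δv = Δv₁ + Δv₂ = 17260 m/s = 17.26 km/s.

Δv_total ≈ 17.3 km/s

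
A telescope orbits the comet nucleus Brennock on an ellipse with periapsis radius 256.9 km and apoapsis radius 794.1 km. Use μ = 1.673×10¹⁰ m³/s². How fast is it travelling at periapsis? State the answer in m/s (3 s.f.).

Semi-major axis a = (r_p + r_a)/2 = 525.50 km = 5.255×10⁵ m.
Vis-viva: v² = μ(2/r − 1/a) = 1.673×10¹⁰ × (7.785×10⁻⁶ − 1.903×10⁻⁶) = 9.841×10⁴ m²/s².
v = 313.7 m/s.

v ≈ 314 m/s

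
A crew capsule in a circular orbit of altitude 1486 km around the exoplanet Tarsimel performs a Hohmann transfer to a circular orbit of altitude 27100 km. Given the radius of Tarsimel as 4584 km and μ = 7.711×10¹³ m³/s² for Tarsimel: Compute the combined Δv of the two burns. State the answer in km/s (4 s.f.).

Δv_total ≈ 1.729 km/s

r₁ = 4584 + 1486 = 6070.0 km = 6.0700×10⁶ m.
r₂ = 4584 + 27100 = 31684 km = 3.1684×10⁷ m.
Transfer ellipse a_t = (r₁ + r₂)/2 = 1.888×10⁷ m.
At r₁: circular v_c1 = √(μ/r₁) = 3564 m/s; transfer-periapsis v_p = √[μ(2/r₁ − 1/a_t)] = 4618 m/s.
Δv₁ = v_p − v_c1 = 1053 m/s.
At r₂: circular v_c2 = √(μ/r₂) = 1560 m/s; transfer-apoapsis v_a = √[μ(2/r₂ − 1/a_t)] = 884.6 m/s.
Δv₂ = v_c2 − v_a = 675.4 m/s.
Total Δv = Δv₁ + Δv₂ = 1729 m/s = 1.729 km/s.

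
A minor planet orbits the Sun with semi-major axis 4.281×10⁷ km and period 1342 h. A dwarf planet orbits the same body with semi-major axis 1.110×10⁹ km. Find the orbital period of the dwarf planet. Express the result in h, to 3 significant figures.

Kepler's third law: T² ∝ a³, so T₂ = T₁ (a₂/a₁)^(3/2).
a₂/a₁ = 25.93, (a₂/a₁)^(3/2) = 132.0.
T₂ = 1342 × 132.0 = 1.772×10⁵ h.

T₂ ≈ 1.77×10⁵ h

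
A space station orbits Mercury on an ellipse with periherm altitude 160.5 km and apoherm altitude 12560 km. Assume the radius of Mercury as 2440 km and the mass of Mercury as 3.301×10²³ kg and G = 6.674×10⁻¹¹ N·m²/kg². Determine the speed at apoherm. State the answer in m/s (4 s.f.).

μ = GM = 6.674×10⁻¹¹ × 3.301×10²³ = 2.203×10¹³ m³/s².
r_p = 2440 + 160.5 = 2600.5 km = 2.6005×10⁶ m.
r_a = 2440 + 12560 = 15000 km = 1.5000×10⁷ m.
Semi-major axis a = (r_p + r_a)/2 = 8800.2 km = 8.800×10⁶ m.
Vis-viva: v² = μ(2/r − 1/a) = 2.203×10¹³ × (1.333×10⁻⁷ − 1.136×10⁻⁷) = 4.340×10⁵ m²/s².
v = 658.8 m/s.

v ≈ 658.8 m/s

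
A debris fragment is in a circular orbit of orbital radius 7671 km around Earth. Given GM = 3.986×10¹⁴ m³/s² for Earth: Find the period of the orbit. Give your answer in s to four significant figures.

r = 7671 km = 7.671×10⁶ m.
Kepler's third law: T = 2π√(r³/μ) = 2π√((7.671×10⁶)³ / 3.986×10¹⁴).
r³/μ = 1.132×10⁶ s², so T = 2π × 1.064×10³ = 6.686×10³ s.

T ≈ 6686 s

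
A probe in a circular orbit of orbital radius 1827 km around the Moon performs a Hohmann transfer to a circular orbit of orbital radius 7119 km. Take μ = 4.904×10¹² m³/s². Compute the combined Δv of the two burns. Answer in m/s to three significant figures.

r₁ = 1827 km = 1.827×10⁶ m.
r₂ = 7119 km = 7.119×10⁶ m.
Transfer ellipse a_t = (r₁ + r₂)/2 = 4.473×10⁶ m.
At r₁: circular v_c1 = √(μ/r₁) = 1638 m/s; transfer-perilune v_p = √[μ(2/r₁ − 1/a_t)] = 2067 m/s.
Δv₁ = v_p − v_c1 = 428.5 m/s.
At r₂: circular v_c2 = √(μ/r₂) = 830.0 m/s; transfer-apolune v_a = √[μ(2/r₂ − 1/a_t)] = 530.4 m/s.
Δv₂ = v_c2 − v_a = 299.5 m/s.
Total Δv = Δv₁ + Δv₂ = 728.1 m/s.

Δv_total ≈ 728 m/s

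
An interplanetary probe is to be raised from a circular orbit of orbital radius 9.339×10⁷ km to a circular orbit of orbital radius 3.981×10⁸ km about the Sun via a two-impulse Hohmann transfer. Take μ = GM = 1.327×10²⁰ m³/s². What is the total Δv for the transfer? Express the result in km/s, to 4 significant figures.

Δv_total ≈ 17.28 km/s

r₁ = 9.339×10⁷ km = 9.339×10¹⁰ m.
r₂ = 3.981×10⁸ km = 3.981×10¹¹ m.
Transfer ellipse a_t = (r₁ + r₂)/2 = 2.457×10¹¹ m.
At r₁: circular v_c1 = √(μ/r₁) = 37700 m/s; transfer-perihelion v_p = √[μ(2/r₁ − 1/a_t)] = 47980 m/s.
Δv₁ = v_p − v_c1 = 10280 m/s.
At r₂: circular v_c2 = √(μ/r₂) = 18260 m/s; transfer-aphelion v_a = √[μ(2/r₂ − 1/a_t)] = 11260 m/s.
Δv₂ = v_c2 − v_a = 7002 m/s.
Total Δv = Δv₁ + Δv₂ = 17280 m/s = 17.28 km/s.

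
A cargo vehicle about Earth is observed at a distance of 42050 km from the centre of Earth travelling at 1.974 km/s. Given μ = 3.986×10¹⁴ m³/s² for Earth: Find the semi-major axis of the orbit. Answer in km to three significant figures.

a ≈ 26500 km

r = 4.205×10⁷ m.
Specific orbital energy ε = v²/2 − μ/r = (1974)²/2 − 3.986×10¹⁴/4.205×10⁷ = -7.531×10⁶ J/kg.
Since ε = −μ/(2a), a = −μ/(2ε) = 2.646×10⁷ m = 26464 km.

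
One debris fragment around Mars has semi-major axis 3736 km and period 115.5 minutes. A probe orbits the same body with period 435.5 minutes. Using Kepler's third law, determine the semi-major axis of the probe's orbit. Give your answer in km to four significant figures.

Kepler's third law: a³ ∝ T², so a₂ = a₁ (T₂/T₁)^(2/3).
T₂/T₁ = 3.771, (T₂/T₁)^(2/3) = 2.423.
a₂ = 3736 × 2.423 = 9051 km.

a₂ ≈ 9051 km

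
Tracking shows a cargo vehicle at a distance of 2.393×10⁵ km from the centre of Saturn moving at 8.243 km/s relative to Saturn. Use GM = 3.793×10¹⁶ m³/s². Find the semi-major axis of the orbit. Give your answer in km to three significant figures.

a ≈ 1.52×10⁵ km

r = 2.393×10⁸ m.
Specific orbital energy ε = v²/2 − μ/r = (8243)²/2 − 3.793×10¹⁶/2.393×10⁸ = -1.245×10⁸ J/kg.
Since ε = −μ/(2a), a = −μ/(2ε) = 1.523×10⁸ m = 1.5229×10⁵ km.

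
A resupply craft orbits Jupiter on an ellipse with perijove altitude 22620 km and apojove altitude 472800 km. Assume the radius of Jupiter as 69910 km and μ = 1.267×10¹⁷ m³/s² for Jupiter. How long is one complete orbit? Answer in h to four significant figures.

T ≈ 27.76 h

r_p = 69910 + 22620 = 92530 km = 9.2530×10⁷ m.
r_a = 69910 + 472800 = 542710 km = 5.4271×10⁸ m.
Semi-major axis a = (r_p + r_a)/2 = (92530 + 5.4271×10⁵)/2 = 3.1762×10⁵ km = 3.176×10⁸ m.
By Kepler's third law T = 2π√(a³/μ) = 2π × 1.590×10⁴ = 9.992×10⁴ s.
= 27.76 h.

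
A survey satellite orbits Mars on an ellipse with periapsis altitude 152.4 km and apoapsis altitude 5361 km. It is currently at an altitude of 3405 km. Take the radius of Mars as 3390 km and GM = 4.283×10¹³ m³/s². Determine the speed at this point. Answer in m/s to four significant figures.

v ≈ 2375 m/s

r_p = 3390 + 152.4 = 3542.4 km = 3.5424×10⁶ m.
r_a = 3390 + 5361 = 8751.0 km = 8.7510×10⁶ m.
r = 3390 + 3405 = 6795.0 km = 6.795×10⁶ m.
Semi-major axis a = (r_p + r_a)/2 = 6146.7 km = 6.147×10⁶ m.
Vis-viva: v² = μ(2/r − 1/a) = 4.283×10¹³ × (2.943×10⁻⁷ − 1.627×10⁻⁷) = 5.638×10⁶ m²/s².
v = 2375 m/s.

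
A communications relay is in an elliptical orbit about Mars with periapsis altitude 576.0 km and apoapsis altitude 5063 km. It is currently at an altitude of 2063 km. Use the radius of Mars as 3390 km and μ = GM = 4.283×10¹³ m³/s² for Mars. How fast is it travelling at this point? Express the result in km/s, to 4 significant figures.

r_p = 3390 + 576.0 = 3966.0 km = 3.9660×10⁶ m.
r_a = 3390 + 5063 = 8453.0 km = 8.4530×10⁶ m.
r = 3390 + 2063 = 5453.0 km = 5.453×10⁶ m.
Semi-major axis a = (r_p + r_a)/2 = 6209.5 km = 6.210×10⁶ m.
Vis-viva: v² = μ(2/r − 1/a) = 4.283×10¹³ × (3.668×10⁻⁷ − 1.610×10⁻⁷) = 8.811×10⁶ m²/s².
v = 2968 m/s = 2.968 km/s.

v ≈ 2.968 km/s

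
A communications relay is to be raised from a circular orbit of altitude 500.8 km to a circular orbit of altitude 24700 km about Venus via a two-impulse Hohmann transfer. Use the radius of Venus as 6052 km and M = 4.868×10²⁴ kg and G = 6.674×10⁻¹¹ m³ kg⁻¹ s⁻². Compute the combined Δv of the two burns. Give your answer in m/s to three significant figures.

μ = GM = 6.674×10⁻¹¹ × 4.868×10²⁴ = 3.249×10¹⁴ m³/s².
r₁ = 6052 + 500.8 = 6552.8 km = 6.5528×10⁶ m.
r₂ = 6052 + 24700 = 30752 km = 3.0752×10⁷ m.
Transfer ellipse a_t = (r₁ + r₂)/2 = 1.865×10⁷ m.
At r₁: circular v_c1 = √(μ/r₁) = 7041 m/s; transfer-periapsis v_p = √[μ(2/r₁ − 1/a_t)] = 9041 m/s.
Δv₁ = v_p − v_c1 = 2000 m/s.
At r₂: circular v_c2 = √(μ/r₂) = 3250 m/s; transfer-apoapsis v_a = √[μ(2/r₂ − 1/a_t)] = 1927 m/s.
Δv₂ = v_c2 − v_a = 1324 m/s.
Total Δv = Δv₁ + Δv₂ = 3324 m/s.

Δv_total ≈ 3320 m/s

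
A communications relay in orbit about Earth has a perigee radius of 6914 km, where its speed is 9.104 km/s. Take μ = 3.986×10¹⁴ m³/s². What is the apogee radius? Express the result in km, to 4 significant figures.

apogee radius ≈ 17680 km

r_p = 6.914×10⁶ m.
Specific energy ε = v²/2 − μ/r = -1.621×10⁷ J/kg, so a = −μ/(2ε) = 1.230×10⁷ m.
The apsides satisfy r_p + r_a = 2a, so the apogee radius is 2a − r_p = 1.768×10⁷ m = 17676 km.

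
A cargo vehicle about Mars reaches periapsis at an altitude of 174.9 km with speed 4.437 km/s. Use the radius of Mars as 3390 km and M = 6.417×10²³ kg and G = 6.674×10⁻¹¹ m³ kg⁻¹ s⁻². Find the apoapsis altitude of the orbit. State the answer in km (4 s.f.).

apoapsis altitude ≈ 12780 km

μ = GM = 6.674×10⁻¹¹ × 6.417×10²³ = 4.283×10¹³ m³/s².
r_p = 3390 + 174.9 = 3564.9 km = 3.565×10⁶ m.
Specific energy ε = v²/2 − μ/r = -2.170×10⁶ J/kg, so a = −μ/(2ε) = 9.868×10⁶ m.
The apsides satisfy r_p + r_a = 2a, so the apoapsis radius is 2a − r_p = 1.617×10⁷ m = 16171 km.
Apoapsis altitude = 16171 − 3390 = 12781 km.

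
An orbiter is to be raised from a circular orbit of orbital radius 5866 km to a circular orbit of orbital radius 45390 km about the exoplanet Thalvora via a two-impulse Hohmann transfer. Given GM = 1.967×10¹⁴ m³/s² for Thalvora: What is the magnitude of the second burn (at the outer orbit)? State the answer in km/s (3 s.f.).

Δv ≈ 1.09 km/s

r₁ = 5866 km = 5.866×10⁶ m.
r₂ = 45390 km = 4.539×10⁷ m.
Transfer ellipse a_t = (r₁ + r₂)/2 = 2.563×10⁷ m.
At r₁: circular v_c1 = √(μ/r₁) = 5791 m/s; transfer-periapsis v_p = √[μ(2/r₁ − 1/a_t)] = 7706 m/s.
At r₂: circular v_c2 = √(μ/r₂) = 2082 m/s; transfer-apoapsis v_a = √[μ(2/r₂ − 1/a_t)] = 995.9 m/s.
Δv₂ = v_c2 − v_a = 1086 m/s.
= 1.086 km/s.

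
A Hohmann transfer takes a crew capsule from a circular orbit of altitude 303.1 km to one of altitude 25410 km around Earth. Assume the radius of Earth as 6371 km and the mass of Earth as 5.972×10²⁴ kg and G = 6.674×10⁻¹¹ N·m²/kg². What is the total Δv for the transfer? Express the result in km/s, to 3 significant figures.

Δv_total ≈ 3.66 km/s

μ = GM = 6.674×10⁻¹¹ × 5.972×10²⁴ = 3.986×10¹⁴ m³/s².
r₁ = 6371 + 303.1 = 6674.1 km = 6.6741×10⁶ m.
r₂ = 6371 + 25410 = 31781 km = 3.1781×10⁷ m.
Transfer ellipse a_t = (r₁ + r₂)/2 = 1.923×10⁷ m.
At r₁: circular v_c1 = √(μ/r₁) = 7728 m/s; transfer-perigee v_p = √[μ(2/r₁ − 1/a_t)] = 9935 m/s.
Δv₁ = v_p − v_c1 = 2207 m/s.
At r₂: circular v_c2 = √(μ/r₂) = 3541 m/s; transfer-apogee v_a = √[μ(2/r₂ − 1/a_t)] = 2086 m/s.
Δv₂ = v_c2 − v_a = 1455 m/s.
Total Δv = Δv₁ + Δv₂ = 3662 m/s = 3.662 km/s.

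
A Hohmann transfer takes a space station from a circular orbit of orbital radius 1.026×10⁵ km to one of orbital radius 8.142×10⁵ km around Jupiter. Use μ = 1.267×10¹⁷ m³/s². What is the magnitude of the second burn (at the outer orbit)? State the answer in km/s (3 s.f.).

Δv ≈ 6.57 km/s

r₁ = 1.026×10⁵ km = 1.026×10⁸ m.
r₂ = 8.142×10⁵ km = 8.142×10⁸ m.
Transfer ellipse a_t = (r₁ + r₂)/2 = 4.584×10⁸ m.
At r₁: circular v_c1 = √(μ/r₁) = 35140 m/s; transfer-perijove v_p = √[μ(2/r₁ − 1/a_t)] = 46830 m/s.
At r₂: circular v_c2 = √(μ/r₂) = 12470 m/s; transfer-apojove v_a = √[μ(2/r₂ − 1/a_t)] = 5902 m/s.
Δv₂ = v_c2 − v_a = 6573 m/s.
= 6.573 km/s.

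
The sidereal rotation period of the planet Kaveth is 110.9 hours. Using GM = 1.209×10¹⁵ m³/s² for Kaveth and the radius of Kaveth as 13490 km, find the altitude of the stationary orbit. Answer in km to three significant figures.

T = 110.9 hours = 3.992×10⁵ s.
A synchronous orbit has period T, so by Kepler's third law a = (μT²/4π²)^(1/3).
μT²/4π² = 1.209×10¹⁵ × (3.992×10⁵)² / 39.48 = 4.881×10²⁴ m³.
a = 1.696×10⁸ m = 1.6963×10⁵ km.
Altitude h = a − R = 1.6963×10⁵ − 13490 = 1.5614×10⁵ km.

h_sync ≈ 1.56×10⁵ km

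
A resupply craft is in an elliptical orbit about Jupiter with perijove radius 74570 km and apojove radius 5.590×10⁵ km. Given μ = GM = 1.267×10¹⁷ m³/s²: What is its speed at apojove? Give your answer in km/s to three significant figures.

v ≈ 7.30 km/s

Semi-major axis a = (r_p + r_a)/2 = 3.1678×10⁵ km = 3.168×10⁸ m.
Vis-viva: v² = μ(2/r − 1/a) = 1.267×10¹⁷ × (3.578×10⁻⁹ − 3.157×10⁻⁹) = 5.335×10⁷ m²/s².
v = 7304 m/s = 7.304 km/s.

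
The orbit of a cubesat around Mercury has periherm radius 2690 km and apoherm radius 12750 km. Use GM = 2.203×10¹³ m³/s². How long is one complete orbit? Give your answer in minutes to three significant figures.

T ≈ 479 minutes

Semi-major axis a = (r_p + r_a)/2 = (2690.0 + 12750)/2 = 7720.0 km = 7.720×10⁶ m.
By Kepler's third law T = 2π√(a³/μ) = 2π × 4.570×10³ = 2.871×10⁴ s.
= 478.6 minutes.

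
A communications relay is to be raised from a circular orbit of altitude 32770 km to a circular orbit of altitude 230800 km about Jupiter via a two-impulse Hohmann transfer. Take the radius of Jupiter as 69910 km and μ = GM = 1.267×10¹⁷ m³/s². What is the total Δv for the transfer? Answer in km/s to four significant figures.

Δv_total ≈ 13.64 km/s

r₁ = 69910 + 32770 = 102680 km = 1.0268×10⁸ m.
r₂ = 69910 + 230800 = 300710 km = 3.0071×10⁸ m.
Transfer ellipse a_t = (r₁ + r₂)/2 = 2.017×10⁸ m.
At r₁: circular v_c1 = √(μ/r₁) = 35130 m/s; transfer-perijove v_p = √[μ(2/r₁ − 1/a_t)] = 42890 m/s.
Δv₁ = v_p − v_c1 = 7764 m/s.
At r₂: circular v_c2 = √(μ/r₂) = 20530 m/s; transfer-apojove v_a = √[μ(2/r₂ − 1/a_t)] = 14650 m/s.
Δv₂ = v_c2 − v_a = 5881 m/s.
Total Δv = Δv₁ + Δv₂ = 13640 m/s = 13.64 km/s.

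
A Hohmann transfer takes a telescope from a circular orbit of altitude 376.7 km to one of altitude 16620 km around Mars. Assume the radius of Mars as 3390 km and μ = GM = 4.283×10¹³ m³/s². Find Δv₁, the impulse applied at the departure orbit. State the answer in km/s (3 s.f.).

Δv ≈ 1.00 km/s

r₁ = 3390 + 376.7 = 3766.7 km = 3.7667×10⁶ m.
r₂ = 3390 + 16620 = 20010 km = 2.0010×10⁷ m.
Transfer ellipse a_t = (r₁ + r₂)/2 = 1.189×10⁷ m.
At r₁: circular v_c1 = √(μ/r₁) = 3372 m/s; transfer-periapsis v_p = √[μ(2/r₁ − 1/a_t)] = 4375 m/s.
Δv₁ = v_p − v_c1 = 1003 m/s.
= 1.003 km/s.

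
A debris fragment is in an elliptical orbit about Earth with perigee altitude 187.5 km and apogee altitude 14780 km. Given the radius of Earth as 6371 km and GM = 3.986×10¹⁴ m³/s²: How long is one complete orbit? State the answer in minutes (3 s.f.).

T ≈ 270 minutes

r_p = 6371 + 187.5 = 6558.5 km = 6.5585×10⁶ m.
r_a = 6371 + 14780 = 21151 km = 2.1151×10⁷ m.
Semi-major axis a = (r_p + r_a)/2 = (6558.5 + 21151)/2 = 13855 km = 1.385×10⁷ m.
By Kepler's third law T = 2π√(a³/μ) = 2π × 2.583×10³ = 1.623×10⁴ s.
= 270.5 minutes.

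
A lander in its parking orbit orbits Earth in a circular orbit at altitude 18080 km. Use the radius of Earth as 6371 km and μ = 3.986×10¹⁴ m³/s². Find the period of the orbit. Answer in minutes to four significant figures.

T ≈ 634.2 minutes

r = 6371 + 18080 = 24451 km = 2.4451×10⁷ m.
Kepler's third law: T = 2π√(r³/μ) = 2π√((2.445×10⁷)³ / 3.986×10¹⁴).
r³/μ = 3.667×10⁷ s², so T = 2π × 6.056×10³ = 3.805×10⁴ s.
Converting: 3.805×10⁴ s ÷ 60.00 = 634.2 minutes.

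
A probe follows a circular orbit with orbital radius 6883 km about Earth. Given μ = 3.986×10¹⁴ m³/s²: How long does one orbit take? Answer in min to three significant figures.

T ≈ 94.7 min

r = 6883 km = 6.883×10⁶ m.
Kepler's third law: T = 2π√(r³/μ) = 2π√((6.883×10⁶)³ / 3.986×10¹⁴).
r³/μ = 8.181×10⁵ s², so T = 2π × 9.045×10² = 5.683×10³ s.
Converting: 5.683×10³ s ÷ 60.00 = 94.72 min.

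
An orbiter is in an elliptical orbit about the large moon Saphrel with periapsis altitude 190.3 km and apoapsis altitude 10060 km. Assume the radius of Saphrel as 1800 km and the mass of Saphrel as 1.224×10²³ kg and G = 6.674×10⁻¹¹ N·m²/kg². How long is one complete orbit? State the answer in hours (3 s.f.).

μ = GM = 6.674×10⁻¹¹ × 1.224×10²³ = 8.169×10¹² m³/s².
r_p = 1800 + 190.3 = 1990.3 km = 1.9903×10⁶ m.
r_a = 1800 + 10060 = 11860 km = 1.1860×10⁷ m.
Semi-major axis a = (r_p + r_a)/2 = (1990.3 + 11860)/2 = 6925.1 km = 6.925×10⁶ m.
By Kepler's third law T = 2π√(a³/μ) = 2π × 6.376×10³ = 4.006×10⁴ s.
= 11.13 hours.

T ≈ 11.1 hours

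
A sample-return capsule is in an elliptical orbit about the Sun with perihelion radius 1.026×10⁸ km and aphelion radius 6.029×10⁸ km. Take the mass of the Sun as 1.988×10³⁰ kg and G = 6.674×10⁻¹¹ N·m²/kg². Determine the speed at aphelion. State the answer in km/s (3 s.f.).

μ = GM = 6.674×10⁻¹¹ × 1.988×10³⁰ = 1.327×10²⁰ m³/s².
Semi-major axis a = (r_p + r_a)/2 = 3.5275×10⁸ km = 3.528×10¹¹ m.
Vis-viva: v² = μ(2/r − 1/a) = 1.327×10²⁰ × (3.317×10⁻¹² − 2.835×10⁻¹²) = 6.401×10⁷ m²/s².
v = 8001 m/s = 8.001 km/s.

v ≈ 8.00 km/s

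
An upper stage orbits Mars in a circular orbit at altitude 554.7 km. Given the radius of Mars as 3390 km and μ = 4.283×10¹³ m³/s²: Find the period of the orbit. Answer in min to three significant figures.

r = 3390 + 554.7 = 3944.7 km = 3.9447×10⁶ m.
Kepler's third law: T = 2π√(r³/μ) = 2π√((3.945×10⁶)³ / 4.283×10¹³).
r³/μ = 1.433×10⁶ s², so T = 2π × 1.197×10³ = 7.522×10³ s.
Converting: 7.522×10³ s ÷ 60.00 = 125.4 min.

T ≈ 125 min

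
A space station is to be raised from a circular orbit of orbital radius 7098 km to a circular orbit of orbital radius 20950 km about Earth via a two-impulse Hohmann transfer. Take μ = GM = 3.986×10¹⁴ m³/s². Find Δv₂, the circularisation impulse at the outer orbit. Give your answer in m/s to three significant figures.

Δv ≈ 1260 m/s

r₁ = 7098 km = 7.098×10⁶ m.
r₂ = 20950 km = 2.095×10⁷ m.
Transfer ellipse a_t = (r₁ + r₂)/2 = 1.402×10⁷ m.
At r₁: circular v_c1 = √(μ/r₁) = 7494 m/s; transfer-perigee v_p = √[μ(2/r₁ − 1/a_t)] = 9159 m/s.
At r₂: circular v_c2 = √(μ/r₂) = 4362 m/s; transfer-apogee v_a = √[μ(2/r₂ − 1/a_t)] = 3103 m/s.
Δv₂ = v_c2 − v_a = 1259 m/s.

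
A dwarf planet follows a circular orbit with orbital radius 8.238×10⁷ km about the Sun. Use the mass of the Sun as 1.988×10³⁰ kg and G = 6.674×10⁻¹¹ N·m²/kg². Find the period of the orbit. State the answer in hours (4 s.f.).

T ≈ 3583 hours

μ = GM = 6.674×10⁻¹¹ × 1.988×10³⁰ = 1.327×10²⁰ m³/s².
r = 8.238×10⁷ km = 8.238×10¹⁰ m.
Kepler's third law: T = 2π√(r³/μ) = 2π√((8.238×10¹⁰)³ / 1.327×10²⁰).
r³/μ = 4.214×10¹² s², so T = 2π × 2.053×10⁶ = 1.290×10⁷ s.
Converting: 1.290×10⁷ s ÷ 3600 = 3583 hours.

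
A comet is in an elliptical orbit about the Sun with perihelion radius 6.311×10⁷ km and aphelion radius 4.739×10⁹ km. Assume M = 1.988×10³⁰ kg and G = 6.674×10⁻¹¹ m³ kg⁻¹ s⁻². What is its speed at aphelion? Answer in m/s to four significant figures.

v ≈ 857.8 m/s

μ = GM = 6.674×10⁻¹¹ × 1.988×10³⁰ = 1.327×10²⁰ m³/s².
Semi-major axis a = (r_p + r_a)/2 = 2.4011×10⁹ km = 2.401×10¹² m.
Vis-viva: v² = μ(2/r − 1/a) = 1.327×10²⁰ × (4.220×10⁻¹³ − 4.165×10⁻¹³) = 7.359×10⁵ m²/s².
v = 857.8 m/s.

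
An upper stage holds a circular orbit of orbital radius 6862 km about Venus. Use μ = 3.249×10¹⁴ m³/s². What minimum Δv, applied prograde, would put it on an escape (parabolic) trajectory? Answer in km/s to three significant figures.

r = 6862 km = 6.862×10⁶ m.
Circular speed v_c = √(μ/r) = 6881 m/s.
Escape speed v_esc = √(2μ/r) = √2 × v_c = 9731 m/s.
Δv = v_esc − v_c = 2850 m/s = 2.850 km/s.

Δv ≈ 2.85 km/s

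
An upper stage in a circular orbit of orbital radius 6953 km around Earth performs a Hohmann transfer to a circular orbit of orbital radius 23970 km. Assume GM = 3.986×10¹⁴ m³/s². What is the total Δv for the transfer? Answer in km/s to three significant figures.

r₁ = 6953 km = 6.953×10⁶ m.
r₂ = 23970 km = 2.397×10⁷ m.
Transfer ellipse a_t = (r₁ + r₂)/2 = 1.546×10⁷ m.
At r₁: circular v_c1 = √(μ/r₁) = 7572 m/s; transfer-perigee v_p = √[μ(2/r₁ − 1/a_t)] = 9427 m/s.
Δv₁ = v_p − v_c1 = 1856 m/s.
At r₂: circular v_c2 = √(μ/r₂) = 4078 m/s; transfer-apogee v_a = √[μ(2/r₂ − 1/a_t)] = 2735 m/s.
Δv₂ = v_c2 − v_a = 1343 m/s.
Total Δv = Δv₁ + Δv₂ = 3199 m/s = 3.199 km/s.

Δv_total ≈ 3.20 km/s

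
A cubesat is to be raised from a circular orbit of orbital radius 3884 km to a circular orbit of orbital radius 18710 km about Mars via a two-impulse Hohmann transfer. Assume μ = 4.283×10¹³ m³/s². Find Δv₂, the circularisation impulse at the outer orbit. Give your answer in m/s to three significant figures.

Δv ≈ 626 m/s

r₁ = 3884 km = 3.884×10⁶ m.
r₂ = 18710 km = 1.871×10⁷ m.
Transfer ellipse a_t = (r₁ + r₂)/2 = 1.130×10⁷ m.
At r₁: circular v_c1 = √(μ/r₁) = 3321 m/s; transfer-periapsis v_p = √[μ(2/r₁ − 1/a_t)] = 4274 m/s.
At r₂: circular v_c2 = √(μ/r₂) = 1513 m/s; transfer-apoapsis v_a = √[μ(2/r₂ − 1/a_t)] = 887.1 m/s.
Δv₂ = v_c2 − v_a = 625.8 m/s.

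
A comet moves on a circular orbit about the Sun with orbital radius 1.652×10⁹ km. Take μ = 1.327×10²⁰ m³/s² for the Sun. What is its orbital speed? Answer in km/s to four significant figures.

r = 1.652×10⁹ km = 1.652×10¹² m.
For a circular orbit v = √(μ/r) = √(1.327×10²⁰ / 1.652×10¹²) = √(8.033×10⁷) = 8963 m/s.
That is 8.963 km/s.

v ≈ 8.963 km/s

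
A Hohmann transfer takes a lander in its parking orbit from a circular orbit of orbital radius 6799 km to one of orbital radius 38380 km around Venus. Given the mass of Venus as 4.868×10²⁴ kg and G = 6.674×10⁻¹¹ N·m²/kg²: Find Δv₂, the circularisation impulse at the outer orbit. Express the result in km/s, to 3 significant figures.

Δv ≈ 1.31 km/s

μ = GM = 6.674×10⁻¹¹ × 4.868×10²⁴ = 3.249×10¹⁴ m³/s².
r₁ = 6799 km = 6.799×10⁶ m.
r₂ = 38380 km = 3.838×10⁷ m.
Transfer ellipse a_t = (r₁ + r₂)/2 = 2.259×10⁷ m.
At r₁: circular v_c1 = √(μ/r₁) = 6913 m/s; transfer-periapsis v_p = √[μ(2/r₁ − 1/a_t)] = 9010 m/s.
At r₂: circular v_c2 = √(μ/r₂) = 2909 m/s; transfer-apoapsis v_a = √[μ(2/r₂ − 1/a_t)] = 1596 m/s.
Δv₂ = v_c2 − v_a = 1313 m/s.
= 1.313 km/s.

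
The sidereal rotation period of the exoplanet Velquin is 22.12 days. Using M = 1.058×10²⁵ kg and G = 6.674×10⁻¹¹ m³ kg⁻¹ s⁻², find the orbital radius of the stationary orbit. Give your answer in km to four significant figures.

μ = GM = 6.674×10⁻¹¹ × 1.058×10²⁵ = 7.061×10¹⁴ m³/s².
T = 22.12 days = 1.911×10⁶ s.
A synchronous orbit has period T, so by Kepler's third law a = (μT²/4π²)^(1/3).
μT²/4π² = 7.061×10¹⁴ × (1.911×10⁶)² / 39.48 = 6.533×10²⁵ m³.
a = 4.028×10⁸ m = 4.0275×10⁵ km.

r_sync ≈ 4.028×10⁵ km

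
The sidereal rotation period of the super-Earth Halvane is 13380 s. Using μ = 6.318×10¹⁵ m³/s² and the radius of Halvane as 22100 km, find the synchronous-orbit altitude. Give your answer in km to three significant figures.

h_sync ≈ 8500 km

A synchronous orbit has period T, so by Kepler's third law a = (μT²/4π²)^(1/3).
μT²/4π² = 6.318×10¹⁵ × (1.338×10⁴)² / 39.48 = 2.865×10²² m³.
a = 3.060×10⁷ m = 30599 km.
Altitude h = a − R = 30599 − 22100 = 8499.2 km.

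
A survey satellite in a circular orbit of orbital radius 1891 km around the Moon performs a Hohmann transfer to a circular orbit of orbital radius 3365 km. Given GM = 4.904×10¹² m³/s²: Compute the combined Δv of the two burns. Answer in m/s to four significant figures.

Δv_total ≈ 395.0 m/s

r₁ = 1891 km = 1.891×10⁶ m.
r₂ = 3365 km = 3.365×10⁶ m.
Transfer ellipse a_t = (r₁ + r₂)/2 = 2.628×10⁶ m.
At r₁: circular v_c1 = √(μ/r₁) = 1610 m/s; transfer-perilune v_p = √[μ(2/r₁ − 1/a_t)] = 1822 m/s.
Δv₁ = v_p − v_c1 = 211.9 m/s.
At r₂: circular v_c2 = √(μ/r₂) = 1207 m/s; transfer-apolune v_a = √[μ(2/r₂ − 1/a_t)] = 1024 m/s.
Δv₂ = v_c2 − v_a = 183.2 m/s.
Total Δv = Δv₁ + Δv₂ = 395.0 m/s.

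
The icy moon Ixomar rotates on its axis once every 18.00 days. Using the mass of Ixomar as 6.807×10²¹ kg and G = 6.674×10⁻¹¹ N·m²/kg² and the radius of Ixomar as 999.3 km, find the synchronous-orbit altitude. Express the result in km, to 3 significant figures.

h_sync ≈ 29300 km

μ = GM = 6.674×10⁻¹¹ × 6.807×10²¹ = 4.543×10¹¹ m³/s².
T = 18.00 days = 1.555×10⁶ s.
A synchronous orbit has period T, so by Kepler's third law a = (μT²/4π²)^(1/3).
μT²/4π² = 4.543×10¹¹ × (1.555×10⁶)² / 39.48 = 2.783×10²² m³.
a = 3.031×10⁷ m = 30305 km.
Altitude h = a − R = 30305 − 999.3 = 29306 km.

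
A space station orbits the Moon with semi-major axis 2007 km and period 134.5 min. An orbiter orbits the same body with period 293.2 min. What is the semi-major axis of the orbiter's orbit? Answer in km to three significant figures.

Kepler's third law: a³ ∝ T², so a₂ = a₁ (T₂/T₁)^(2/3).
T₂/T₁ = 2.180, (T₂/T₁)^(2/3) = 1.681.
a₂ = 2007 × 1.681 = 3374 km.

a₂ ≈ 3370 km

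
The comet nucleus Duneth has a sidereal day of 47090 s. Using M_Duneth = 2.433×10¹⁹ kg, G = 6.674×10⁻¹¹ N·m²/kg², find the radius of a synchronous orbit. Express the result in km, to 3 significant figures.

μ = GM = 6.674×10⁻¹¹ × 2.433×10¹⁹ = 1.624×10⁹ m³/s².
A synchronous orbit has period T, so by Kepler's third law a = (μT²/4π²)^(1/3).
μT²/4π² = 1.624×10⁹ × (4.709×10⁴)² / 39.48 = 9.121×10¹⁶ m³.
a = 4.501×10⁵ m = 450.13 km.

r_sync ≈ 450 km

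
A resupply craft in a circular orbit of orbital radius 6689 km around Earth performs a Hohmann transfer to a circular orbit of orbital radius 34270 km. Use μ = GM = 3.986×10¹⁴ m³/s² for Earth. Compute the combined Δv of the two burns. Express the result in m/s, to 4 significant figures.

r₁ = 6689 km = 6.689×10⁶ m.
r₂ = 34270 km = 3.427×10⁷ m.
Transfer ellipse a_t = (r₁ + r₂)/2 = 2.048×10⁷ m.
At r₁: circular v_c1 = √(μ/r₁) = 7719 m/s; transfer-perigee v_p = √[μ(2/r₁ − 1/a_t)] = 9986 m/s.
Δv₁ = v_p − v_c1 = 2266 m/s.
At r₂: circular v_c2 = √(μ/r₂) = 3410 m/s; transfer-apogee v_a = √[μ(2/r₂ − 1/a_t)] = 1949 m/s.
Δv₂ = v_c2 − v_a = 1461 m/s.
Total Δv = Δv₁ + Δv₂ = 3728 m/s.

Δv_total ≈ 3728 m/s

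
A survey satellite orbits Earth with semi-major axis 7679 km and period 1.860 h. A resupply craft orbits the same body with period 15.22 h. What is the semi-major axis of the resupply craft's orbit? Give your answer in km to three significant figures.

Kepler's third law: a³ ∝ T², so a₂ = a₁ (T₂/T₁)^(2/3).
T₂/T₁ = 8.183, (T₂/T₁)^(2/3) = 4.061.
a₂ = 7679 × 4.061 = 31180 km.

a₂ ≈ 31200 km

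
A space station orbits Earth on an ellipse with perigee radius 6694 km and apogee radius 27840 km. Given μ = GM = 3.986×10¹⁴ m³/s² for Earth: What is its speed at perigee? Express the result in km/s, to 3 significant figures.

Semi-major axis a = (r_p + r_a)/2 = 17267 km = 1.727×10⁷ m.
Vis-viva: v² = μ(2/r − 1/a) = 3.986×10¹⁴ × (2.988×10⁻⁷ − 5.791×10⁻⁸) = 9.601×10⁷ m²/s².
v = 9798 m/s = 9.798 km/s.

v ≈ 9.80 km/s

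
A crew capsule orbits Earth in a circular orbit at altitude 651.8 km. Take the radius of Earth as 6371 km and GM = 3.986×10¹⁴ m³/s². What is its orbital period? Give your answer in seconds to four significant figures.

r = 6371 + 651.8 = 7022.8 km = 7.0228×10⁶ m.
Kepler's third law: T = 2π√(r³/μ) = 2π√((7.023×10⁶)³ / 3.986×10¹⁴).
r³/μ = 8.689×10⁵ s², so T = 2π × 9.322×10² = 5.857×10³ s.

T ≈ 5857 seconds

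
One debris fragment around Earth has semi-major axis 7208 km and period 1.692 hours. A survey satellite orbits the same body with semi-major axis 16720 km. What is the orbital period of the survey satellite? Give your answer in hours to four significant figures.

Kepler's third law: T² ∝ a³, so T₂ = T₁ (a₂/a₁)^(3/2).
a₂/a₁ = 2.320, (a₂/a₁)^(3/2) = 3.533.
T₂ = 1.692 × 3.533 = 5.978 hours.

T₂ ≈ 5.978 hours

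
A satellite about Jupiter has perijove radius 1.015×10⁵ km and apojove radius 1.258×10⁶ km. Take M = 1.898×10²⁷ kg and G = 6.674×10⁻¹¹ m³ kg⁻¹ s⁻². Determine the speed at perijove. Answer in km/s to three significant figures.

v ≈ 48.1 km/s

μ = GM = 6.674×10⁻¹¹ × 1.898×10²⁷ = 1.267×10¹⁷ m³/s².
Semi-major axis a = (r_p + r_a)/2 = 6.7975×10⁵ km = 6.798×10⁸ m.
Vis-viva: v² = μ(2/r − 1/a) = 1.267×10¹⁷ × (1.970×10⁻⁸ − 1.471×10⁻⁹) = 2.310×10⁹ m²/s².
v = 48060 m/s = 48.06 km/s.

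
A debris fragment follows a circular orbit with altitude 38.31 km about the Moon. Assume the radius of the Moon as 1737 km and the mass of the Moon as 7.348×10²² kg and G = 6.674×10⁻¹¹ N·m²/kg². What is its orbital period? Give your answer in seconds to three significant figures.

μ = GM = 6.674×10⁻¹¹ × 7.348×10²² = 4.904×10¹² m³/s².
r = 1737 + 38.31 = 1775.3 km = 1.7753×10⁶ m.
Kepler's third law: T = 2π√(r³/μ) = 2π√((1.775×10⁶)³ / 4.904×10¹²).
r³/μ = 1.141×10⁶ s², so T = 2π × 1.068×10³ = 6.711×10³ s.

T ≈ 6710 seconds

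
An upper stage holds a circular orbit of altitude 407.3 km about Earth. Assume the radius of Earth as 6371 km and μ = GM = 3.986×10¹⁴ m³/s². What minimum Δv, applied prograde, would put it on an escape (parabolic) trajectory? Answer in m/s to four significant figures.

Δv ≈ 3176 m/s

r = 6371 + 407.3 = 6778.3 km = 6.7783×10⁶ m.
Circular speed v_c = √(μ/r) = 7668 m/s.
Escape speed v_esc = √(2μ/r) = √2 × v_c = 10840 m/s.
Δv = v_esc − v_c = 3176 m/s.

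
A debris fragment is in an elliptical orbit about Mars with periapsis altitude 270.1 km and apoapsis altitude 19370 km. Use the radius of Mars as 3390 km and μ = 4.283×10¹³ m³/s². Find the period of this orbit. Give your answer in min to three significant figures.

T ≈ 768 min

r_p = 3390 + 270.1 = 3660.1 km = 3.6601×10⁶ m.
r_a = 3390 + 19370 = 22760 km = 2.2760×10⁷ m.
Semi-major axis a = (r_p + r_a)/2 = (3660.1 + 22760)/2 = 13210 km = 1.321×10⁷ m.
By Kepler's third law T = 2π√(a³/μ) = 2π × 7.336×10³ = 4.610×10⁴ s.
= 768.3 min.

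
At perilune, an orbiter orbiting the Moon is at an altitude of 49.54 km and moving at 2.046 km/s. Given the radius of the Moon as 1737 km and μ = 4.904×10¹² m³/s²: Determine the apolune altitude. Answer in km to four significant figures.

r_p = 1737 + 49.54 = 1786.5 km = 1.787×10⁶ m.
Specific energy ε = v²/2 − μ/r = -6.519×10⁵ J/kg, so a = −μ/(2ε) = 3.761×10⁶ m.
The apsides satisfy r_p + r_a = 2a, so the apolune radius is 2a − r_p = 5.736×10⁶ m = 5735.9 km.
Apolune altitude = 5735.9 − 1737 = 3998.9 km.

apolune altitude ≈ 3999 km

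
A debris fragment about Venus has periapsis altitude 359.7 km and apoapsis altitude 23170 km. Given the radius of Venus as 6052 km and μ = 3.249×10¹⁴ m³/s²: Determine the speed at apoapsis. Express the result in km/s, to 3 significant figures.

v ≈ 2.00 km/s

r_p = 6052 + 359.7 = 6411.7 km = 6.4117×10⁶ m.
r_a = 6052 + 23170 = 29222 km = 2.9222×10⁷ m.
Semi-major axis a = (r_p + r_a)/2 = 17817 km = 1.782×10⁷ m.
Vis-viva: v² = μ(2/r − 1/a) = 3.249×10¹⁴ × (6.844×10⁻⁸ − 5.613×10⁻⁸) = 4.001×10⁶ m²/s².
v = 2000 m/s = 2.000 km/s.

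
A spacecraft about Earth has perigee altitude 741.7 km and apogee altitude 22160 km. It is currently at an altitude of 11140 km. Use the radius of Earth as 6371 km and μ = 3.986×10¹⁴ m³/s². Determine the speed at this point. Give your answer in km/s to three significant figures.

r_p = 6371 + 741.7 = 7112.7 km = 7.1127×10⁶ m.
r_a = 6371 + 22160 = 28531 km = 2.8531×10⁷ m.
r = 6371 + 11140 = 17511 km = 1.751×10⁷ m.
Semi-major axis a = (r_p + r_a)/2 = 17822 km = 1.782×10⁷ m.
Vis-viva: v² = μ(2/r − 1/a) = 3.986×10¹⁴ × (1.142×10⁻⁷ − 5.611×10⁻⁸) = 2.316×10⁷ m²/s².
v = 4812 m/s = 4.812 km/s.

v ≈ 4.81 km/s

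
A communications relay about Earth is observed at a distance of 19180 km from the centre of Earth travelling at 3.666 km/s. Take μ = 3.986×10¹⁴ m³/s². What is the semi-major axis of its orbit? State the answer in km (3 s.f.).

r = 1.918×10⁷ m.
Specific orbital energy ε = v²/2 − μ/r = (3666)²/2 − 3.986×10¹⁴/1.918×10⁷ = -1.406×10⁷ J/kg.
Since ε = −μ/(2a), a = −μ/(2ε) = 1.417×10⁷ m = 14173 km.

a ≈ 14200 km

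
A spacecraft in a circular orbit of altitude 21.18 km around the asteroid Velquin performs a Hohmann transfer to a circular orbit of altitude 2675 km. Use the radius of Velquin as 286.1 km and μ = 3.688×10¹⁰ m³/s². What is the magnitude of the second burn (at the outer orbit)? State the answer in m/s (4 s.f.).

r₁ = 286.1 + 21.18 = 307.28 km = 3.0728×10⁵ m.
r₂ = 286.1 + 2675 = 2961.1 km = 2.9611×10⁶ m.
Transfer ellipse a_t = (r₁ + r₂)/2 = 1.634×10⁶ m.
At r₁: circular v_c1 = √(μ/r₁) = 346.4 m/s; transfer-periapsis v_p = √[μ(2/r₁ − 1/a_t)] = 466.3 m/s.
At r₂: circular v_c2 = √(μ/r₂) = 111.6 m/s; transfer-apoapsis v_a = √[μ(2/r₂ − 1/a_t)] = 48.39 m/s.
Δv₂ = v_c2 − v_a = 63.21 m/s.

Δv ≈ 63.21 m/s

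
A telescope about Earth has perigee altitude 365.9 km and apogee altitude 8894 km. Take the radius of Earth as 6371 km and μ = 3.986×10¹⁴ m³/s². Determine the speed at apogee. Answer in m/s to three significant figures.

v ≈ 4000 m/s

r_p = 6371 + 365.9 = 6736.9 km = 6.7369×10⁶ m.
r_a = 6371 + 8894 = 15265 km = 1.5265×10⁷ m.
Semi-major axis a = (r_p + r_a)/2 = 11001 km = 1.100×10⁷ m.
Vis-viva: v² = μ(2/r − 1/a) = 3.986×10¹⁴ × (1.310×10⁻⁷ − 9.090×10⁻⁸) = 1.599×10⁷ m²/s².
v = 3999 m/s.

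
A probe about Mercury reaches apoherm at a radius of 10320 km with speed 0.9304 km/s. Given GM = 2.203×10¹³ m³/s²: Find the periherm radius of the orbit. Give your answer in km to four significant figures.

periherm radius ≈ 2625 km

r_a = 1.032×10⁷ m.
Specific energy ε = v²/2 − μ/r = -1.702×10⁶ J/kg, so a = −μ/(2ε) = 6.472×10⁶ m.
The apsides satisfy r_p + r_a = 2a, so the periherm radius is 2a − r_a = 2.625×10⁶ m = 2624.6 km.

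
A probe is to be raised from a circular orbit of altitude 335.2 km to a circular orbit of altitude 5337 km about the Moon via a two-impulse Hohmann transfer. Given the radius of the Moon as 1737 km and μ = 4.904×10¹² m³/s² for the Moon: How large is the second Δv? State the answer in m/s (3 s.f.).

r₁ = 1737 + 335.2 = 2072.2 km = 2.0722×10⁶ m.
r₂ = 1737 + 5337 = 7074.0 km = 7.0740×10⁶ m.
Transfer ellipse a_t = (r₁ + r₂)/2 = 4.573×10⁶ m.
At r₁: circular v_c1 = √(μ/r₁) = 1538 m/s; transfer-perilune v_p = √[μ(2/r₁ − 1/a_t)] = 1913 m/s.
At r₂: circular v_c2 = √(μ/r₂) = 832.6 m/s; transfer-apolune v_a = √[μ(2/r₂ − 1/a_t)] = 560.5 m/s.
Δv₂ = v_c2 − v_a = 272.1 m/s.

Δv ≈ 272 m/s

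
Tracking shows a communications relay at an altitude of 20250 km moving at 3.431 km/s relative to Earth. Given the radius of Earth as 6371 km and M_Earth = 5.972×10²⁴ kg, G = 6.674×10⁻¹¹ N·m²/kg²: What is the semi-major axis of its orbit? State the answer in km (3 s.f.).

μ = GM = 6.674×10⁻¹¹ × 5.972×10²⁴ = 3.986×10¹⁴ m³/s².
r = 6371 + 20250 = 26621 km = 2.662×10⁷ m.
Specific orbital energy ε = v²/2 − μ/r = (3431)²/2 − 3.986×10¹⁴/2.662×10⁷ = -9.086×10⁶ J/kg.
Since ε = −μ/(2a), a = −μ/(2ε) = 2.193×10⁷ m = 21933 km.

a ≈ 21900 km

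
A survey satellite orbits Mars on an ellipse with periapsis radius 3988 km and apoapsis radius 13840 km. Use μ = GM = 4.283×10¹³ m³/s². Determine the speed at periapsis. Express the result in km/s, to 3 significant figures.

Semi-major axis a = (r_p + r_a)/2 = 8914.0 km = 8.914×10⁶ m.
Vis-viva: v² = μ(2/r − 1/a) = 4.283×10¹³ × (5.015×10⁻⁷ − 1.122×10⁻⁷) = 1.667×10⁷ m²/s².
v = 4083 m/s = 4.083 km/s.

v ≈ 4.08 km/s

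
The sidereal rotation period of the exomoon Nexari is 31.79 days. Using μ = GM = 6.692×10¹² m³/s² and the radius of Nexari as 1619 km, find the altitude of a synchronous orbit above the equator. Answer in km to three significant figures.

T = 31.79 days = 2.747×10⁶ s.
A synchronous orbit has period T, so by Kepler's third law a = (μT²/4π²)^(1/3).
μT²/4π² = 6.692×10¹² × (2.747×10⁶)² / 39.48 = 1.279×10²⁴ m³.
a = 1.085×10⁸ m = 1.0854×10⁵ km.
Altitude h = a − R = 1.0854×10⁵ − 1619 = 1.0692×10⁵ km.

h_sync ≈ 1.07×10⁵ km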